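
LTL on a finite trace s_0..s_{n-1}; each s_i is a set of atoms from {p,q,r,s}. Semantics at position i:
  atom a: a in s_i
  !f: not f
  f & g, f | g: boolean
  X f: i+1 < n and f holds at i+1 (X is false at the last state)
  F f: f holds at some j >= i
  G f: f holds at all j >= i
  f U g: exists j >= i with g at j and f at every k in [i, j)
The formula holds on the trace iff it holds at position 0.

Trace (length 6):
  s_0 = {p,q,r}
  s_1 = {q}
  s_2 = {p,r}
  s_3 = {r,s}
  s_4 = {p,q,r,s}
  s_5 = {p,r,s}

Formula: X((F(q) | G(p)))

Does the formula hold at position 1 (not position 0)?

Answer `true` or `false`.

s_0={p,q,r}: X((F(q) | G(p)))=True (F(q) | G(p))=True F(q)=True q=True G(p)=False p=True
s_1={q}: X((F(q) | G(p)))=True (F(q) | G(p))=True F(q)=True q=True G(p)=False p=False
s_2={p,r}: X((F(q) | G(p)))=True (F(q) | G(p))=True F(q)=True q=False G(p)=False p=True
s_3={r,s}: X((F(q) | G(p)))=True (F(q) | G(p))=True F(q)=True q=False G(p)=False p=False
s_4={p,q,r,s}: X((F(q) | G(p)))=True (F(q) | G(p))=True F(q)=True q=True G(p)=True p=True
s_5={p,r,s}: X((F(q) | G(p)))=False (F(q) | G(p))=True F(q)=False q=False G(p)=True p=True
Evaluating at position 1: result = True

Answer: true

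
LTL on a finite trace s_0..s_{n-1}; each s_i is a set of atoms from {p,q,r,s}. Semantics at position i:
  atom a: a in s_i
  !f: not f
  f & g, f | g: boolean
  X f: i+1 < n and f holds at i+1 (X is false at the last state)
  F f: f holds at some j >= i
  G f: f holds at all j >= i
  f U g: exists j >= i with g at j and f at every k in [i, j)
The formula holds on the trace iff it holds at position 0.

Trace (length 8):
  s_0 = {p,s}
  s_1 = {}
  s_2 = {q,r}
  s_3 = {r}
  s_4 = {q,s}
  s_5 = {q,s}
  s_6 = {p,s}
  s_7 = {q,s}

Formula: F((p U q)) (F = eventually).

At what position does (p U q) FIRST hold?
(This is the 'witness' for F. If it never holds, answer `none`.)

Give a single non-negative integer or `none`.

Answer: 2

Derivation:
s_0={p,s}: (p U q)=False p=True q=False
s_1={}: (p U q)=False p=False q=False
s_2={q,r}: (p U q)=True p=False q=True
s_3={r}: (p U q)=False p=False q=False
s_4={q,s}: (p U q)=True p=False q=True
s_5={q,s}: (p U q)=True p=False q=True
s_6={p,s}: (p U q)=True p=True q=False
s_7={q,s}: (p U q)=True p=False q=True
F((p U q)) holds; first witness at position 2.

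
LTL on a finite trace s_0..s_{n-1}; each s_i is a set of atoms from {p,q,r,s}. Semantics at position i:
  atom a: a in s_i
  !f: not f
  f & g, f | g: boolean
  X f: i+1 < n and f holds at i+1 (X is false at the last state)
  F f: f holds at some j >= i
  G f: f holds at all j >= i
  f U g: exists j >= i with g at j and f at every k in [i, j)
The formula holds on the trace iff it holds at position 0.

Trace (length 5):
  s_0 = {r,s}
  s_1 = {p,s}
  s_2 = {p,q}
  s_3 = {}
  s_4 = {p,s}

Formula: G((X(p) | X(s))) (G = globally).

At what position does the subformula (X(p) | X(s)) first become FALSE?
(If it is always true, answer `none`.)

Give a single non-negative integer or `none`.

Answer: 2

Derivation:
s_0={r,s}: (X(p) | X(s))=True X(p)=True p=False X(s)=True s=True
s_1={p,s}: (X(p) | X(s))=True X(p)=True p=True X(s)=False s=True
s_2={p,q}: (X(p) | X(s))=False X(p)=False p=True X(s)=False s=False
s_3={}: (X(p) | X(s))=True X(p)=True p=False X(s)=True s=False
s_4={p,s}: (X(p) | X(s))=False X(p)=False p=True X(s)=False s=True
G((X(p) | X(s))) holds globally = False
First violation at position 2.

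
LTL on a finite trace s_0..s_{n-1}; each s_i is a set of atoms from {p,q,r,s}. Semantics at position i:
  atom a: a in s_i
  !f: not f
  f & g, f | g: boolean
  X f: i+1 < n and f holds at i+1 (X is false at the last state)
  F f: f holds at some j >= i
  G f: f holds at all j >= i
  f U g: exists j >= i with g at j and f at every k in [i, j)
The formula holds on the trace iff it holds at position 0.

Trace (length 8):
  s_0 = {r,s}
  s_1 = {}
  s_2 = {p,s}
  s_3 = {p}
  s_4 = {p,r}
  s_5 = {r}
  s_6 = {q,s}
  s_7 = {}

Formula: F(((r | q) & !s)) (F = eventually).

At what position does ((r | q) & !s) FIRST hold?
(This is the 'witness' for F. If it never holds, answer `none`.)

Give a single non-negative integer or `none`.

s_0={r,s}: ((r | q) & !s)=False (r | q)=True r=True q=False !s=False s=True
s_1={}: ((r | q) & !s)=False (r | q)=False r=False q=False !s=True s=False
s_2={p,s}: ((r | q) & !s)=False (r | q)=False r=False q=False !s=False s=True
s_3={p}: ((r | q) & !s)=False (r | q)=False r=False q=False !s=True s=False
s_4={p,r}: ((r | q) & !s)=True (r | q)=True r=True q=False !s=True s=False
s_5={r}: ((r | q) & !s)=True (r | q)=True r=True q=False !s=True s=False
s_6={q,s}: ((r | q) & !s)=False (r | q)=True r=False q=True !s=False s=True
s_7={}: ((r | q) & !s)=False (r | q)=False r=False q=False !s=True s=False
F(((r | q) & !s)) holds; first witness at position 4.

Answer: 4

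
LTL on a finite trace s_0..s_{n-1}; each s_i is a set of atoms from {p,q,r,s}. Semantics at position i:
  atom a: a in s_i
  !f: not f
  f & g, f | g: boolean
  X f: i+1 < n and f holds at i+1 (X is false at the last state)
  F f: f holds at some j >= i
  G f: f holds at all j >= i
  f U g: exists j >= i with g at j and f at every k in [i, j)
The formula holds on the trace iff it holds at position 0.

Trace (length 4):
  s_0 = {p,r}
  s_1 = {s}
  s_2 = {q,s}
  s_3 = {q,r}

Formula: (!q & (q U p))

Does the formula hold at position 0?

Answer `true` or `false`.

s_0={p,r}: (!q & (q U p))=True !q=True q=False (q U p)=True p=True
s_1={s}: (!q & (q U p))=False !q=True q=False (q U p)=False p=False
s_2={q,s}: (!q & (q U p))=False !q=False q=True (q U p)=False p=False
s_3={q,r}: (!q & (q U p))=False !q=False q=True (q U p)=False p=False

Answer: true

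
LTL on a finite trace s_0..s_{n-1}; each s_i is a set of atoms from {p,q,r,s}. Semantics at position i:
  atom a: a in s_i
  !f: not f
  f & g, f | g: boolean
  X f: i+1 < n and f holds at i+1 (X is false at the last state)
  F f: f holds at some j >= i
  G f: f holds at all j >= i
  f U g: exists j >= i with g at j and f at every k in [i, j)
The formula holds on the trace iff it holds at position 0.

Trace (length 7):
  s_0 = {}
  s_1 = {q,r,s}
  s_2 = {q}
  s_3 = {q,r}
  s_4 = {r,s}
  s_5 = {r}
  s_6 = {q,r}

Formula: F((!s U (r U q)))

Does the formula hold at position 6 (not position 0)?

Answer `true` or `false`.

s_0={}: F((!s U (r U q)))=True (!s U (r U q))=True !s=True s=False (r U q)=False r=False q=False
s_1={q,r,s}: F((!s U (r U q)))=True (!s U (r U q))=True !s=False s=True (r U q)=True r=True q=True
s_2={q}: F((!s U (r U q)))=True (!s U (r U q))=True !s=True s=False (r U q)=True r=False q=True
s_3={q,r}: F((!s U (r U q)))=True (!s U (r U q))=True !s=True s=False (r U q)=True r=True q=True
s_4={r,s}: F((!s U (r U q)))=True (!s U (r U q))=True !s=False s=True (r U q)=True r=True q=False
s_5={r}: F((!s U (r U q)))=True (!s U (r U q))=True !s=True s=False (r U q)=True r=True q=False
s_6={q,r}: F((!s U (r U q)))=True (!s U (r U q))=True !s=True s=False (r U q)=True r=True q=True
Evaluating at position 6: result = True

Answer: true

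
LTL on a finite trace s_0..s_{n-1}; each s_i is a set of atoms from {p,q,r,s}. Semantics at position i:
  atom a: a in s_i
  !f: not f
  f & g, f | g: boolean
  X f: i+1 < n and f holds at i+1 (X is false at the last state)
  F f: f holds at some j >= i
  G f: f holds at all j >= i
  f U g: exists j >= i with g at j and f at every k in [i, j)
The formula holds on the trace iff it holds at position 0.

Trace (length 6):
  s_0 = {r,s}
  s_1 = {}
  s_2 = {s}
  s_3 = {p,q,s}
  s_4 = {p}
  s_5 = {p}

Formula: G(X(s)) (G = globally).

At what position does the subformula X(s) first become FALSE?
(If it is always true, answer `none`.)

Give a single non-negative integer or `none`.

s_0={r,s}: X(s)=False s=True
s_1={}: X(s)=True s=False
s_2={s}: X(s)=True s=True
s_3={p,q,s}: X(s)=False s=True
s_4={p}: X(s)=False s=False
s_5={p}: X(s)=False s=False
G(X(s)) holds globally = False
First violation at position 0.

Answer: 0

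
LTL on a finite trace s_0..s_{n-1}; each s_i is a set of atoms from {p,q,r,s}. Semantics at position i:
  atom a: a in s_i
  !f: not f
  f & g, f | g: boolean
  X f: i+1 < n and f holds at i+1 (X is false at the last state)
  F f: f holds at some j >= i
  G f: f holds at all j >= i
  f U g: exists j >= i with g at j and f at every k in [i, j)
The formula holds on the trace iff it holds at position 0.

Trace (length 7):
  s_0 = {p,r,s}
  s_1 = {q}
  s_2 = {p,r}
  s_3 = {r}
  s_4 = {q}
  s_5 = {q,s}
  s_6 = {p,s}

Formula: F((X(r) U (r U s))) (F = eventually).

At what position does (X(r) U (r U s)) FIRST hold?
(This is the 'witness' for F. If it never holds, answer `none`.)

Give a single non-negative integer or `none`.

Answer: 0

Derivation:
s_0={p,r,s}: (X(r) U (r U s))=True X(r)=False r=True (r U s)=True s=True
s_1={q}: (X(r) U (r U s))=False X(r)=True r=False (r U s)=False s=False
s_2={p,r}: (X(r) U (r U s))=False X(r)=True r=True (r U s)=False s=False
s_3={r}: (X(r) U (r U s))=False X(r)=False r=True (r U s)=False s=False
s_4={q}: (X(r) U (r U s))=False X(r)=False r=False (r U s)=False s=False
s_5={q,s}: (X(r) U (r U s))=True X(r)=False r=False (r U s)=True s=True
s_6={p,s}: (X(r) U (r U s))=True X(r)=False r=False (r U s)=True s=True
F((X(r) U (r U s))) holds; first witness at position 0.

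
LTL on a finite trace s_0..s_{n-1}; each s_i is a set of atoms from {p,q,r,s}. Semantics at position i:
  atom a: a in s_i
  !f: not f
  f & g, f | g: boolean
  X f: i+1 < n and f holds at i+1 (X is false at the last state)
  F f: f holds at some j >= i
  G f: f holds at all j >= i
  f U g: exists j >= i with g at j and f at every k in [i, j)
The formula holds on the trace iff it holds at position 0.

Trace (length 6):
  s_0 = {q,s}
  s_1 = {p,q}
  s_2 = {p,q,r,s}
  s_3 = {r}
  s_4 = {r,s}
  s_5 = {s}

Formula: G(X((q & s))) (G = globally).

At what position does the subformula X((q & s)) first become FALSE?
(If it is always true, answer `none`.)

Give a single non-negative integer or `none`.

s_0={q,s}: X((q & s))=False (q & s)=True q=True s=True
s_1={p,q}: X((q & s))=True (q & s)=False q=True s=False
s_2={p,q,r,s}: X((q & s))=False (q & s)=True q=True s=True
s_3={r}: X((q & s))=False (q & s)=False q=False s=False
s_4={r,s}: X((q & s))=False (q & s)=False q=False s=True
s_5={s}: X((q & s))=False (q & s)=False q=False s=True
G(X((q & s))) holds globally = False
First violation at position 0.

Answer: 0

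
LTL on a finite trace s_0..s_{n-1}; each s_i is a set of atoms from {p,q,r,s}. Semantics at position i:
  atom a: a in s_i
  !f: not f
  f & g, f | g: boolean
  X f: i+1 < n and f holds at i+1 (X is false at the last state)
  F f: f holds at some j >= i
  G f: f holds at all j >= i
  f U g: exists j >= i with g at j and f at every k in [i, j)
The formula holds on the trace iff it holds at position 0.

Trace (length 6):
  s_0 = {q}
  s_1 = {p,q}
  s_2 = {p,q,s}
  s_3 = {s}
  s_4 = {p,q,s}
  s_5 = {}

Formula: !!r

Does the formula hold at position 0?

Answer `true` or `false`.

s_0={q}: !!r=False !r=True r=False
s_1={p,q}: !!r=False !r=True r=False
s_2={p,q,s}: !!r=False !r=True r=False
s_3={s}: !!r=False !r=True r=False
s_4={p,q,s}: !!r=False !r=True r=False
s_5={}: !!r=False !r=True r=False

Answer: false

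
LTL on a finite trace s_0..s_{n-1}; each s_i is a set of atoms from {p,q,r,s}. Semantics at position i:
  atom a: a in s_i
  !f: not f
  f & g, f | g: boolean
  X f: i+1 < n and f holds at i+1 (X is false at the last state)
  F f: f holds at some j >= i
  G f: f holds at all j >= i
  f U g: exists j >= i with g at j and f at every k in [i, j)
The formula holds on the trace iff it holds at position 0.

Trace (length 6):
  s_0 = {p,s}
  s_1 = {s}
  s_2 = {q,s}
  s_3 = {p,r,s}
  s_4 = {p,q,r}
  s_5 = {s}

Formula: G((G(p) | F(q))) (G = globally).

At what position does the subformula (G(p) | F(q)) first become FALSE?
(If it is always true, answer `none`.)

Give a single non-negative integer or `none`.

Answer: 5

Derivation:
s_0={p,s}: (G(p) | F(q))=True G(p)=False p=True F(q)=True q=False
s_1={s}: (G(p) | F(q))=True G(p)=False p=False F(q)=True q=False
s_2={q,s}: (G(p) | F(q))=True G(p)=False p=False F(q)=True q=True
s_3={p,r,s}: (G(p) | F(q))=True G(p)=False p=True F(q)=True q=False
s_4={p,q,r}: (G(p) | F(q))=True G(p)=False p=True F(q)=True q=True
s_5={s}: (G(p) | F(q))=False G(p)=False p=False F(q)=False q=False
G((G(p) | F(q))) holds globally = False
First violation at position 5.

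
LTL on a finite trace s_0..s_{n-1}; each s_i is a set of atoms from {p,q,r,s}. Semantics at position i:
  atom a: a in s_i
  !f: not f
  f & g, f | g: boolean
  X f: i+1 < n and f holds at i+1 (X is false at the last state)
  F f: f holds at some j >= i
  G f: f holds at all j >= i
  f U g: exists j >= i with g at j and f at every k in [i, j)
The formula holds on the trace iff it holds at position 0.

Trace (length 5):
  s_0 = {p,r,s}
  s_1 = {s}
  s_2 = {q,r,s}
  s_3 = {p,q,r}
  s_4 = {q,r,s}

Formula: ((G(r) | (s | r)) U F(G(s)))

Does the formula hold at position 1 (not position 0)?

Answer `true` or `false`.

Answer: true

Derivation:
s_0={p,r,s}: ((G(r) | (s | r)) U F(G(s)))=True (G(r) | (s | r))=True G(r)=False r=True (s | r)=True s=True F(G(s))=True G(s)=False
s_1={s}: ((G(r) | (s | r)) U F(G(s)))=True (G(r) | (s | r))=True G(r)=False r=False (s | r)=True s=True F(G(s))=True G(s)=False
s_2={q,r,s}: ((G(r) | (s | r)) U F(G(s)))=True (G(r) | (s | r))=True G(r)=True r=True (s | r)=True s=True F(G(s))=True G(s)=False
s_3={p,q,r}: ((G(r) | (s | r)) U F(G(s)))=True (G(r) | (s | r))=True G(r)=True r=True (s | r)=True s=False F(G(s))=True G(s)=False
s_4={q,r,s}: ((G(r) | (s | r)) U F(G(s)))=True (G(r) | (s | r))=True G(r)=True r=True (s | r)=True s=True F(G(s))=True G(s)=True
Evaluating at position 1: result = True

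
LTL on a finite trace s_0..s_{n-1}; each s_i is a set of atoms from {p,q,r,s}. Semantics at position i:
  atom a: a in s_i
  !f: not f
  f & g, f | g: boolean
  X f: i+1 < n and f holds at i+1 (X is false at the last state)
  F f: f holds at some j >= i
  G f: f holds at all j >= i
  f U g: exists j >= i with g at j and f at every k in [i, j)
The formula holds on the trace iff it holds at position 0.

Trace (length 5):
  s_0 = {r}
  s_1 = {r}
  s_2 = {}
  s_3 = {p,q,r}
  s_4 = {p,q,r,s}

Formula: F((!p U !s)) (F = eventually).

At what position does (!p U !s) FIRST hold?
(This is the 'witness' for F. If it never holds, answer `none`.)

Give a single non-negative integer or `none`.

Answer: 0

Derivation:
s_0={r}: (!p U !s)=True !p=True p=False !s=True s=False
s_1={r}: (!p U !s)=True !p=True p=False !s=True s=False
s_2={}: (!p U !s)=True !p=True p=False !s=True s=False
s_3={p,q,r}: (!p U !s)=True !p=False p=True !s=True s=False
s_4={p,q,r,s}: (!p U !s)=False !p=False p=True !s=False s=True
F((!p U !s)) holds; first witness at position 0.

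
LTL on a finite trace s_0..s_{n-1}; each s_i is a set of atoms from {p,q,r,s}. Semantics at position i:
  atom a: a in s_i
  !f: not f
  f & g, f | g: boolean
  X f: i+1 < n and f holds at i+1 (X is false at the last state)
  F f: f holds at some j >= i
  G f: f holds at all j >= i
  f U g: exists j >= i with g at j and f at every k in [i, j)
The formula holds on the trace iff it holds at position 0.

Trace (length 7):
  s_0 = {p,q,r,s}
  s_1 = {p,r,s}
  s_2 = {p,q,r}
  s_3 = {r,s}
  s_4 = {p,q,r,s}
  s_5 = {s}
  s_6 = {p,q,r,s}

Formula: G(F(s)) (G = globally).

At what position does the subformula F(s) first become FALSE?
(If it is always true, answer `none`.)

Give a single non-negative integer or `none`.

s_0={p,q,r,s}: F(s)=True s=True
s_1={p,r,s}: F(s)=True s=True
s_2={p,q,r}: F(s)=True s=False
s_3={r,s}: F(s)=True s=True
s_4={p,q,r,s}: F(s)=True s=True
s_5={s}: F(s)=True s=True
s_6={p,q,r,s}: F(s)=True s=True
G(F(s)) holds globally = True
No violation — formula holds at every position.

Answer: none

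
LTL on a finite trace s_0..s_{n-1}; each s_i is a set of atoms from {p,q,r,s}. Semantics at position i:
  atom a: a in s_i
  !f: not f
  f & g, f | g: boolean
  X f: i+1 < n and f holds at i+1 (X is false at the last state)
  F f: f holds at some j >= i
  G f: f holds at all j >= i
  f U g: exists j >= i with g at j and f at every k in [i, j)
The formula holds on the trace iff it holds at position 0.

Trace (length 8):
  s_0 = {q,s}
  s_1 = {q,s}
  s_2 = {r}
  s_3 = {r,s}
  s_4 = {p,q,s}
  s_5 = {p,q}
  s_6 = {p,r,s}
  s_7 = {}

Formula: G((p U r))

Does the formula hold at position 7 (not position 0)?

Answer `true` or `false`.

s_0={q,s}: G((p U r))=False (p U r)=False p=False r=False
s_1={q,s}: G((p U r))=False (p U r)=False p=False r=False
s_2={r}: G((p U r))=False (p U r)=True p=False r=True
s_3={r,s}: G((p U r))=False (p U r)=True p=False r=True
s_4={p,q,s}: G((p U r))=False (p U r)=True p=True r=False
s_5={p,q}: G((p U r))=False (p U r)=True p=True r=False
s_6={p,r,s}: G((p U r))=False (p U r)=True p=True r=True
s_7={}: G((p U r))=False (p U r)=False p=False r=False
Evaluating at position 7: result = False

Answer: false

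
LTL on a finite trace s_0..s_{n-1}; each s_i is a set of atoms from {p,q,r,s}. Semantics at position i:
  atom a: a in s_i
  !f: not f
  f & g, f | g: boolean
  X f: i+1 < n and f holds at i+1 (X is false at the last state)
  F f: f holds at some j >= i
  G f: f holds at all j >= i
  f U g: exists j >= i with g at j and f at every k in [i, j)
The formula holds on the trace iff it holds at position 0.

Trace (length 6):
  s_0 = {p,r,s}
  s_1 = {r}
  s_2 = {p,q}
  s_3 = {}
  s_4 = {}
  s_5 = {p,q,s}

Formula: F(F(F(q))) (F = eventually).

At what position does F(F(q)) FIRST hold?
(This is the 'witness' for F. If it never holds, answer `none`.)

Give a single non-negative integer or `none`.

Answer: 0

Derivation:
s_0={p,r,s}: F(F(q))=True F(q)=True q=False
s_1={r}: F(F(q))=True F(q)=True q=False
s_2={p,q}: F(F(q))=True F(q)=True q=True
s_3={}: F(F(q))=True F(q)=True q=False
s_4={}: F(F(q))=True F(q)=True q=False
s_5={p,q,s}: F(F(q))=True F(q)=True q=True
F(F(F(q))) holds; first witness at position 0.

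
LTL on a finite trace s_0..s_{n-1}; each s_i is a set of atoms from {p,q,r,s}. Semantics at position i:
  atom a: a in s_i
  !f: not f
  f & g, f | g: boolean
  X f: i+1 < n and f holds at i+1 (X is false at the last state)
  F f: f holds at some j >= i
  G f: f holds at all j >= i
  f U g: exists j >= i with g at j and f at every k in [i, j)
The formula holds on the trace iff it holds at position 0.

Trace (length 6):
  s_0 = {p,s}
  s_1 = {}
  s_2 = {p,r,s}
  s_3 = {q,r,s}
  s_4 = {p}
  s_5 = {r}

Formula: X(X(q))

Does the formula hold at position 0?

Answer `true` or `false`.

Answer: false

Derivation:
s_0={p,s}: X(X(q))=False X(q)=False q=False
s_1={}: X(X(q))=True X(q)=False q=False
s_2={p,r,s}: X(X(q))=False X(q)=True q=False
s_3={q,r,s}: X(X(q))=False X(q)=False q=True
s_4={p}: X(X(q))=False X(q)=False q=False
s_5={r}: X(X(q))=False X(q)=False q=False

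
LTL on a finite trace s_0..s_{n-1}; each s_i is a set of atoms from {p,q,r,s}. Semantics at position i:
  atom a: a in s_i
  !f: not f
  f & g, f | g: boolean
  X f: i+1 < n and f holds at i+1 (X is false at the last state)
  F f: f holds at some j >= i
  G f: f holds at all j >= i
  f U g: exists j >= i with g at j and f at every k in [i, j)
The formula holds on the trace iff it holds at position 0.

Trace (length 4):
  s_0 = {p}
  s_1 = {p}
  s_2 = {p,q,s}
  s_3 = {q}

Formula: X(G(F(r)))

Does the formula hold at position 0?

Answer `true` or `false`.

Answer: false

Derivation:
s_0={p}: X(G(F(r)))=False G(F(r))=False F(r)=False r=False
s_1={p}: X(G(F(r)))=False G(F(r))=False F(r)=False r=False
s_2={p,q,s}: X(G(F(r)))=False G(F(r))=False F(r)=False r=False
s_3={q}: X(G(F(r)))=False G(F(r))=False F(r)=False r=False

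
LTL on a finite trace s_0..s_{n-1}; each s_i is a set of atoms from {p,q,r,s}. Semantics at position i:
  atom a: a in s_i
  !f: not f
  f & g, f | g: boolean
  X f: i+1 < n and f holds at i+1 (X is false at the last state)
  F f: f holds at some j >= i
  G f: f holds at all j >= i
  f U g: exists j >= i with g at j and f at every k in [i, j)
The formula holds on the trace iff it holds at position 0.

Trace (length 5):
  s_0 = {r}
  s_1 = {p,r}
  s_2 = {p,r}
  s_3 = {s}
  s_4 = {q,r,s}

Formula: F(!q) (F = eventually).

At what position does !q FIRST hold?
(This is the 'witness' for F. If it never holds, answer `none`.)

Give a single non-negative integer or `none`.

s_0={r}: !q=True q=False
s_1={p,r}: !q=True q=False
s_2={p,r}: !q=True q=False
s_3={s}: !q=True q=False
s_4={q,r,s}: !q=False q=True
F(!q) holds; first witness at position 0.

Answer: 0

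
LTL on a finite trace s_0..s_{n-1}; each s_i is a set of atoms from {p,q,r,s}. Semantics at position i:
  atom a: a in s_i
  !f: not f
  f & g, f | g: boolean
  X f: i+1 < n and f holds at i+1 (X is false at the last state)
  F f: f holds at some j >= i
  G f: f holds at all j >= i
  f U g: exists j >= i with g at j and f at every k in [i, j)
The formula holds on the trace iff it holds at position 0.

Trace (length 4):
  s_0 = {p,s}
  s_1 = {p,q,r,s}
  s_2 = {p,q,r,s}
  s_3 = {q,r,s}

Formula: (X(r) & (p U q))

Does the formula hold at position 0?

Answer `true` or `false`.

s_0={p,s}: (X(r) & (p U q))=True X(r)=True r=False (p U q)=True p=True q=False
s_1={p,q,r,s}: (X(r) & (p U q))=True X(r)=True r=True (p U q)=True p=True q=True
s_2={p,q,r,s}: (X(r) & (p U q))=True X(r)=True r=True (p U q)=True p=True q=True
s_3={q,r,s}: (X(r) & (p U q))=False X(r)=False r=True (p U q)=True p=False q=True

Answer: true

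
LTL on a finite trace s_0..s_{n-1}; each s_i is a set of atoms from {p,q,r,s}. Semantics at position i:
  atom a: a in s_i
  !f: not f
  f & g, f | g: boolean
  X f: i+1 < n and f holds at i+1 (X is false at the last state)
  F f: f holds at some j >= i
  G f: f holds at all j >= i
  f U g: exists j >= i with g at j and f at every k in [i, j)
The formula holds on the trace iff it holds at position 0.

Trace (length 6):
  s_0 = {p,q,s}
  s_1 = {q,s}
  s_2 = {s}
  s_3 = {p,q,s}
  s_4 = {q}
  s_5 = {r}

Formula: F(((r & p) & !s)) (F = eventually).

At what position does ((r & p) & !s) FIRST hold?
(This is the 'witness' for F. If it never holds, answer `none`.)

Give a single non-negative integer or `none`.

Answer: none

Derivation:
s_0={p,q,s}: ((r & p) & !s)=False (r & p)=False r=False p=True !s=False s=True
s_1={q,s}: ((r & p) & !s)=False (r & p)=False r=False p=False !s=False s=True
s_2={s}: ((r & p) & !s)=False (r & p)=False r=False p=False !s=False s=True
s_3={p,q,s}: ((r & p) & !s)=False (r & p)=False r=False p=True !s=False s=True
s_4={q}: ((r & p) & !s)=False (r & p)=False r=False p=False !s=True s=False
s_5={r}: ((r & p) & !s)=False (r & p)=False r=True p=False !s=True s=False
F(((r & p) & !s)) does not hold (no witness exists).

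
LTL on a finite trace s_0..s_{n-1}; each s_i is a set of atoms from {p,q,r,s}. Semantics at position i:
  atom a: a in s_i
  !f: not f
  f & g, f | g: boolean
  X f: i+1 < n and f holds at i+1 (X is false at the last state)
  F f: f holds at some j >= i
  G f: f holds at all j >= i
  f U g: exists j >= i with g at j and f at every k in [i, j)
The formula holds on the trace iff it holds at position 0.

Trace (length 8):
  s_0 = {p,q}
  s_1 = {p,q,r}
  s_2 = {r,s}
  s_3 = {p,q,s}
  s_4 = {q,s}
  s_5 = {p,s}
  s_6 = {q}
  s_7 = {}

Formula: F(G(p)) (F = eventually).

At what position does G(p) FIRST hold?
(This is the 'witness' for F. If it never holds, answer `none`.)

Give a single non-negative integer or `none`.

Answer: none

Derivation:
s_0={p,q}: G(p)=False p=True
s_1={p,q,r}: G(p)=False p=True
s_2={r,s}: G(p)=False p=False
s_3={p,q,s}: G(p)=False p=True
s_4={q,s}: G(p)=False p=False
s_5={p,s}: G(p)=False p=True
s_6={q}: G(p)=False p=False
s_7={}: G(p)=False p=False
F(G(p)) does not hold (no witness exists).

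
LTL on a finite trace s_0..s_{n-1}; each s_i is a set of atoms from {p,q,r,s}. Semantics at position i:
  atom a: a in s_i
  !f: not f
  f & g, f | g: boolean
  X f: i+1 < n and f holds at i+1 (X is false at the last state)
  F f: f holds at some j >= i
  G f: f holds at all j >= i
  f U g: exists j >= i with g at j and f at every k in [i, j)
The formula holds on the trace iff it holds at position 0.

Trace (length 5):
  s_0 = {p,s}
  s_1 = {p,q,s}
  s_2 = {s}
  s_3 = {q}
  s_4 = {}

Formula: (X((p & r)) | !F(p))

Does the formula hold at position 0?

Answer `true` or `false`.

s_0={p,s}: (X((p & r)) | !F(p))=False X((p & r))=False (p & r)=False p=True r=False !F(p)=False F(p)=True
s_1={p,q,s}: (X((p & r)) | !F(p))=False X((p & r))=False (p & r)=False p=True r=False !F(p)=False F(p)=True
s_2={s}: (X((p & r)) | !F(p))=True X((p & r))=False (p & r)=False p=False r=False !F(p)=True F(p)=False
s_3={q}: (X((p & r)) | !F(p))=True X((p & r))=False (p & r)=False p=False r=False !F(p)=True F(p)=False
s_4={}: (X((p & r)) | !F(p))=True X((p & r))=False (p & r)=False p=False r=False !F(p)=True F(p)=False

Answer: false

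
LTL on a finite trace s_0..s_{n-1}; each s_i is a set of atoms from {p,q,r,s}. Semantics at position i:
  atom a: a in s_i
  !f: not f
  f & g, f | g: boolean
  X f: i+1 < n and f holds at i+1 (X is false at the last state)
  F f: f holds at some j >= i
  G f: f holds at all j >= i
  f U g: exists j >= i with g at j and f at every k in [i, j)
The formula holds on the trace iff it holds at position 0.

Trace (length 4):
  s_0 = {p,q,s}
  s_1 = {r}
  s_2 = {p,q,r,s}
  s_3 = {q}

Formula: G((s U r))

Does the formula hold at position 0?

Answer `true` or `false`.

s_0={p,q,s}: G((s U r))=False (s U r)=True s=True r=False
s_1={r}: G((s U r))=False (s U r)=True s=False r=True
s_2={p,q,r,s}: G((s U r))=False (s U r)=True s=True r=True
s_3={q}: G((s U r))=False (s U r)=False s=False r=False

Answer: false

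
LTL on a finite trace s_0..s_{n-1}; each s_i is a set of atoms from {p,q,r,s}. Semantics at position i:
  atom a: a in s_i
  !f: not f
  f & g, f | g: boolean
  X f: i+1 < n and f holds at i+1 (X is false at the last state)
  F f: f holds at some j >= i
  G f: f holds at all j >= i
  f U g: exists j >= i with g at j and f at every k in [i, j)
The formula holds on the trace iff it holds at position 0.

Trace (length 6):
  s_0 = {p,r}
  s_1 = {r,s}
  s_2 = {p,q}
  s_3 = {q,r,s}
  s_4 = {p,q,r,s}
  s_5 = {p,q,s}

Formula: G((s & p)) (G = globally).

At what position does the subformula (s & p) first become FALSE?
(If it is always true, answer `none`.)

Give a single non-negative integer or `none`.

Answer: 0

Derivation:
s_0={p,r}: (s & p)=False s=False p=True
s_1={r,s}: (s & p)=False s=True p=False
s_2={p,q}: (s & p)=False s=False p=True
s_3={q,r,s}: (s & p)=False s=True p=False
s_4={p,q,r,s}: (s & p)=True s=True p=True
s_5={p,q,s}: (s & p)=True s=True p=True
G((s & p)) holds globally = False
First violation at position 0.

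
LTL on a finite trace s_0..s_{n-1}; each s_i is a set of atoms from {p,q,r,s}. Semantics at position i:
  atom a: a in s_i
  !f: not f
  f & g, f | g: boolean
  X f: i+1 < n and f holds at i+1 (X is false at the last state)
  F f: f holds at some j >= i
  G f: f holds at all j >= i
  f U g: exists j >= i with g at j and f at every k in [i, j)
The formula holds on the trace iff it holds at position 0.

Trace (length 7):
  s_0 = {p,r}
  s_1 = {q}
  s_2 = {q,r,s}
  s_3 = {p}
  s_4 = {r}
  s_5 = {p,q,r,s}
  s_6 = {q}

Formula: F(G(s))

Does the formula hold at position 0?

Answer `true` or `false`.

s_0={p,r}: F(G(s))=False G(s)=False s=False
s_1={q}: F(G(s))=False G(s)=False s=False
s_2={q,r,s}: F(G(s))=False G(s)=False s=True
s_3={p}: F(G(s))=False G(s)=False s=False
s_4={r}: F(G(s))=False G(s)=False s=False
s_5={p,q,r,s}: F(G(s))=False G(s)=False s=True
s_6={q}: F(G(s))=False G(s)=False s=False

Answer: false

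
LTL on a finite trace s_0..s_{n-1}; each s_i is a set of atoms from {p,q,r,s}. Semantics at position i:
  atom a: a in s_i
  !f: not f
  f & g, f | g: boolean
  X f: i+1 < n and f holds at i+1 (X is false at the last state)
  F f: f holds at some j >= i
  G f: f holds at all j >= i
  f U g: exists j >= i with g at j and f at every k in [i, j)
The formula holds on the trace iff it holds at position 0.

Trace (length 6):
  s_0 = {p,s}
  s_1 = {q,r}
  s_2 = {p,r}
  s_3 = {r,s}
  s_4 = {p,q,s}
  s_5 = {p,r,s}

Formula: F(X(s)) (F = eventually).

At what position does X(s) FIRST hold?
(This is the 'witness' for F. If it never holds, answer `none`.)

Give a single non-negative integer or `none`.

s_0={p,s}: X(s)=False s=True
s_1={q,r}: X(s)=False s=False
s_2={p,r}: X(s)=True s=False
s_3={r,s}: X(s)=True s=True
s_4={p,q,s}: X(s)=True s=True
s_5={p,r,s}: X(s)=False s=True
F(X(s)) holds; first witness at position 2.

Answer: 2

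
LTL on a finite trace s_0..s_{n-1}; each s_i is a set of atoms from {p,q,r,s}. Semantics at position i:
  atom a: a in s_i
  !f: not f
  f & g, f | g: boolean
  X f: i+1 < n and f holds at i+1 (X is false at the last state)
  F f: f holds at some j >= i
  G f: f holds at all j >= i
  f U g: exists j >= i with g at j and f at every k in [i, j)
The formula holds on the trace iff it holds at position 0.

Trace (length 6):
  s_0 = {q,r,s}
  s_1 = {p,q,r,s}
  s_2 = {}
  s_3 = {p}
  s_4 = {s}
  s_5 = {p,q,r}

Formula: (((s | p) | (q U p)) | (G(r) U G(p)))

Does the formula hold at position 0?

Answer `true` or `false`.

Answer: true

Derivation:
s_0={q,r,s}: (((s | p) | (q U p)) | (G(r) U G(p)))=True ((s | p) | (q U p))=True (s | p)=True s=True p=False (q U p)=True q=True (G(r) U G(p))=False G(r)=False r=True G(p)=False
s_1={p,q,r,s}: (((s | p) | (q U p)) | (G(r) U G(p)))=True ((s | p) | (q U p))=True (s | p)=True s=True p=True (q U p)=True q=True (G(r) U G(p))=False G(r)=False r=True G(p)=False
s_2={}: (((s | p) | (q U p)) | (G(r) U G(p)))=False ((s | p) | (q U p))=False (s | p)=False s=False p=False (q U p)=False q=False (G(r) U G(p))=False G(r)=False r=False G(p)=False
s_3={p}: (((s | p) | (q U p)) | (G(r) U G(p)))=True ((s | p) | (q U p))=True (s | p)=True s=False p=True (q U p)=True q=False (G(r) U G(p))=False G(r)=False r=False G(p)=False
s_4={s}: (((s | p) | (q U p)) | (G(r) U G(p)))=True ((s | p) | (q U p))=True (s | p)=True s=True p=False (q U p)=False q=False (G(r) U G(p))=False G(r)=False r=False G(p)=False
s_5={p,q,r}: (((s | p) | (q U p)) | (G(r) U G(p)))=True ((s | p) | (q U p))=True (s | p)=True s=False p=True (q U p)=True q=True (G(r) U G(p))=True G(r)=True r=True G(p)=True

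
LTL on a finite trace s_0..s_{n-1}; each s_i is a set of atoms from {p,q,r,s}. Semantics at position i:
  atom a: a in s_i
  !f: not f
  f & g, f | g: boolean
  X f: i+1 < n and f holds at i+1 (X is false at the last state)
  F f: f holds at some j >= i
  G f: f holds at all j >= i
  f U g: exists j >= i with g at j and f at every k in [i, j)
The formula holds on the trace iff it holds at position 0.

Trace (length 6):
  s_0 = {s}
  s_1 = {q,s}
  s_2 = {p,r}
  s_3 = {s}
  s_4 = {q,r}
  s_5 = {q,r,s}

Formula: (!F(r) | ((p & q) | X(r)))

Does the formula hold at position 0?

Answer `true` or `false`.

s_0={s}: (!F(r) | ((p & q) | X(r)))=False !F(r)=False F(r)=True r=False ((p & q) | X(r))=False (p & q)=False p=False q=False X(r)=False
s_1={q,s}: (!F(r) | ((p & q) | X(r)))=True !F(r)=False F(r)=True r=False ((p & q) | X(r))=True (p & q)=False p=False q=True X(r)=True
s_2={p,r}: (!F(r) | ((p & q) | X(r)))=False !F(r)=False F(r)=True r=True ((p & q) | X(r))=False (p & q)=False p=True q=False X(r)=False
s_3={s}: (!F(r) | ((p & q) | X(r)))=True !F(r)=False F(r)=True r=False ((p & q) | X(r))=True (p & q)=False p=False q=False X(r)=True
s_4={q,r}: (!F(r) | ((p & q) | X(r)))=True !F(r)=False F(r)=True r=True ((p & q) | X(r))=True (p & q)=False p=False q=True X(r)=True
s_5={q,r,s}: (!F(r) | ((p & q) | X(r)))=False !F(r)=False F(r)=True r=True ((p & q) | X(r))=False (p & q)=False p=False q=True X(r)=False

Answer: false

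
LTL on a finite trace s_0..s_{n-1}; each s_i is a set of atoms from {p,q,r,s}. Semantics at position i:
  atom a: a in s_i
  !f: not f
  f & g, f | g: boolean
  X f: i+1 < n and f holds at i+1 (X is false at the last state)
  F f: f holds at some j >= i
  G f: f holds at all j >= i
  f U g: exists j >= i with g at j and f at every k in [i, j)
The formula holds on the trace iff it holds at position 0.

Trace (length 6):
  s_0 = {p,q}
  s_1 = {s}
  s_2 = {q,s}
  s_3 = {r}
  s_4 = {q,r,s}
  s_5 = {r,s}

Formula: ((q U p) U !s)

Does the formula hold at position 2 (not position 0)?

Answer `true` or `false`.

Answer: false

Derivation:
s_0={p,q}: ((q U p) U !s)=True (q U p)=True q=True p=True !s=True s=False
s_1={s}: ((q U p) U !s)=False (q U p)=False q=False p=False !s=False s=True
s_2={q,s}: ((q U p) U !s)=False (q U p)=False q=True p=False !s=False s=True
s_3={r}: ((q U p) U !s)=True (q U p)=False q=False p=False !s=True s=False
s_4={q,r,s}: ((q U p) U !s)=False (q U p)=False q=True p=False !s=False s=True
s_5={r,s}: ((q U p) U !s)=False (q U p)=False q=False p=False !s=False s=True
Evaluating at position 2: result = False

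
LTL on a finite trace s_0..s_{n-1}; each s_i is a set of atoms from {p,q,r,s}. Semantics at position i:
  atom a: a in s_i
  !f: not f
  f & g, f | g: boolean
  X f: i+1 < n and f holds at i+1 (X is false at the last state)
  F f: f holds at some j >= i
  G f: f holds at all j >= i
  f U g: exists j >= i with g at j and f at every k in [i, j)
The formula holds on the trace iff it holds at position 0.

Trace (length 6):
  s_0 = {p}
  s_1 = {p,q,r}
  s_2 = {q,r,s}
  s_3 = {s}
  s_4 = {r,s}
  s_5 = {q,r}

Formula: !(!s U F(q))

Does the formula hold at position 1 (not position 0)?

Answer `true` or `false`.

Answer: false

Derivation:
s_0={p}: !(!s U F(q))=False (!s U F(q))=True !s=True s=False F(q)=True q=False
s_1={p,q,r}: !(!s U F(q))=False (!s U F(q))=True !s=True s=False F(q)=True q=True
s_2={q,r,s}: !(!s U F(q))=False (!s U F(q))=True !s=False s=True F(q)=True q=True
s_3={s}: !(!s U F(q))=False (!s U F(q))=True !s=False s=True F(q)=True q=False
s_4={r,s}: !(!s U F(q))=False (!s U F(q))=True !s=False s=True F(q)=True q=False
s_5={q,r}: !(!s U F(q))=False (!s U F(q))=True !s=True s=False F(q)=True q=True
Evaluating at position 1: result = False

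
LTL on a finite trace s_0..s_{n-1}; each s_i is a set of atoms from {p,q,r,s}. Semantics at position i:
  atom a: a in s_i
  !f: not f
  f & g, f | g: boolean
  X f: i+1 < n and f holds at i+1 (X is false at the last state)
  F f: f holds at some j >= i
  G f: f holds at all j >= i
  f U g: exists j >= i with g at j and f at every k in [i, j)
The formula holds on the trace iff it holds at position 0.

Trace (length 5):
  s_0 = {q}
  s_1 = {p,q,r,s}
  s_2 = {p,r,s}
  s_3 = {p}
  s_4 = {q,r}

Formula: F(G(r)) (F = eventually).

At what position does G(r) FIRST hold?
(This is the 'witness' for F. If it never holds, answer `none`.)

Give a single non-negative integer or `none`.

s_0={q}: G(r)=False r=False
s_1={p,q,r,s}: G(r)=False r=True
s_2={p,r,s}: G(r)=False r=True
s_3={p}: G(r)=False r=False
s_4={q,r}: G(r)=True r=True
F(G(r)) holds; first witness at position 4.

Answer: 4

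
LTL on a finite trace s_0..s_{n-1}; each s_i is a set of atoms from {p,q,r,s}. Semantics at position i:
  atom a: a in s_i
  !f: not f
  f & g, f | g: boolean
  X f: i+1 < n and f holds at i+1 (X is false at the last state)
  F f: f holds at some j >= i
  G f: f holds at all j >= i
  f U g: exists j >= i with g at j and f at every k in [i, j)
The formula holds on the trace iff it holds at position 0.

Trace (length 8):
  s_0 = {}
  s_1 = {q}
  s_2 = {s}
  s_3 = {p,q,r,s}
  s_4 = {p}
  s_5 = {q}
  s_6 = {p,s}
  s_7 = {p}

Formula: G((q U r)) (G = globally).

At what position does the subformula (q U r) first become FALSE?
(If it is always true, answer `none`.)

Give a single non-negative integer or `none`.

s_0={}: (q U r)=False q=False r=False
s_1={q}: (q U r)=False q=True r=False
s_2={s}: (q U r)=False q=False r=False
s_3={p,q,r,s}: (q U r)=True q=True r=True
s_4={p}: (q U r)=False q=False r=False
s_5={q}: (q U r)=False q=True r=False
s_6={p,s}: (q U r)=False q=False r=False
s_7={p}: (q U r)=False q=False r=False
G((q U r)) holds globally = False
First violation at position 0.

Answer: 0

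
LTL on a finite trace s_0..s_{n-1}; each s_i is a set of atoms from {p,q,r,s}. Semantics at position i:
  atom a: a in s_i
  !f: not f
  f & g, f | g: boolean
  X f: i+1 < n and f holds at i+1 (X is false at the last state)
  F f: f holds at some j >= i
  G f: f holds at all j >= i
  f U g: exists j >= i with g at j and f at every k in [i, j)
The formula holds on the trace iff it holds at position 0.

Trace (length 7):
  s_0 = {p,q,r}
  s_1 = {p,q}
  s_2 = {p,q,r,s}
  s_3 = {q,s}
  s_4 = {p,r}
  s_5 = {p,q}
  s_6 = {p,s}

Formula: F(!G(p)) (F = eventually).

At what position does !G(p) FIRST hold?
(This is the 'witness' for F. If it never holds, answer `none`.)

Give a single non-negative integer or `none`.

Answer: 0

Derivation:
s_0={p,q,r}: !G(p)=True G(p)=False p=True
s_1={p,q}: !G(p)=True G(p)=False p=True
s_2={p,q,r,s}: !G(p)=True G(p)=False p=True
s_3={q,s}: !G(p)=True G(p)=False p=False
s_4={p,r}: !G(p)=False G(p)=True p=True
s_5={p,q}: !G(p)=False G(p)=True p=True
s_6={p,s}: !G(p)=False G(p)=True p=True
F(!G(p)) holds; first witness at position 0.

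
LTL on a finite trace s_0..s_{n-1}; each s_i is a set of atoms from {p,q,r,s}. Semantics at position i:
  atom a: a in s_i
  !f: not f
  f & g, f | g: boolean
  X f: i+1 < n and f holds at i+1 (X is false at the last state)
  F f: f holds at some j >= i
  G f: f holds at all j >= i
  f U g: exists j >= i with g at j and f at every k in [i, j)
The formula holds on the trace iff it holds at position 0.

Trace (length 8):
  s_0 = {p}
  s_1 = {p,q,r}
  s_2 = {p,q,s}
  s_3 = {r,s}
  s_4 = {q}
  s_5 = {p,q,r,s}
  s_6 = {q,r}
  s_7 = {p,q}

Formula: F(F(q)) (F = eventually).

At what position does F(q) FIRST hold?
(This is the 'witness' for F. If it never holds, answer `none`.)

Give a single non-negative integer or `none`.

s_0={p}: F(q)=True q=False
s_1={p,q,r}: F(q)=True q=True
s_2={p,q,s}: F(q)=True q=True
s_3={r,s}: F(q)=True q=False
s_4={q}: F(q)=True q=True
s_5={p,q,r,s}: F(q)=True q=True
s_6={q,r}: F(q)=True q=True
s_7={p,q}: F(q)=True q=True
F(F(q)) holds; first witness at position 0.

Answer: 0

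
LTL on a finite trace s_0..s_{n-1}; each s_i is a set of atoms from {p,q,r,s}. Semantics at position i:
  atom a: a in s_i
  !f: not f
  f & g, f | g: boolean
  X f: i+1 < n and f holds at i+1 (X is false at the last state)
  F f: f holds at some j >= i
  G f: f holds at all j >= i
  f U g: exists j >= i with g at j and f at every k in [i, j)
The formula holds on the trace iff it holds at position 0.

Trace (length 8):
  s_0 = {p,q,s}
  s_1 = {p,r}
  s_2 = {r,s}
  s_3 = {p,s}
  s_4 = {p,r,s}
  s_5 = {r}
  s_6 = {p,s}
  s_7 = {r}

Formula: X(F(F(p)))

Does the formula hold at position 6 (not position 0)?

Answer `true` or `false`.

Answer: false

Derivation:
s_0={p,q,s}: X(F(F(p)))=True F(F(p))=True F(p)=True p=True
s_1={p,r}: X(F(F(p)))=True F(F(p))=True F(p)=True p=True
s_2={r,s}: X(F(F(p)))=True F(F(p))=True F(p)=True p=False
s_3={p,s}: X(F(F(p)))=True F(F(p))=True F(p)=True p=True
s_4={p,r,s}: X(F(F(p)))=True F(F(p))=True F(p)=True p=True
s_5={r}: X(F(F(p)))=True F(F(p))=True F(p)=True p=False
s_6={p,s}: X(F(F(p)))=False F(F(p))=True F(p)=True p=True
s_7={r}: X(F(F(p)))=False F(F(p))=False F(p)=False p=False
Evaluating at position 6: result = False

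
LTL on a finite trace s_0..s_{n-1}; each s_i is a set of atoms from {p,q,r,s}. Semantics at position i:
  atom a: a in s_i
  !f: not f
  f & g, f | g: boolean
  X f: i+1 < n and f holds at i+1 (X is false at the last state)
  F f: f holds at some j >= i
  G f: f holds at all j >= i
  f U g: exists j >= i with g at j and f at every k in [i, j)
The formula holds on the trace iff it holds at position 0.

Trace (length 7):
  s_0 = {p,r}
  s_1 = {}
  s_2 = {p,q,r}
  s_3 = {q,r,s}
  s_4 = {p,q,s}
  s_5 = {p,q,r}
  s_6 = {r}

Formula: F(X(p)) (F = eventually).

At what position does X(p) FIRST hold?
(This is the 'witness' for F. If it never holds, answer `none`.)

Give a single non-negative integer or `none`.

Answer: 1

Derivation:
s_0={p,r}: X(p)=False p=True
s_1={}: X(p)=True p=False
s_2={p,q,r}: X(p)=False p=True
s_3={q,r,s}: X(p)=True p=False
s_4={p,q,s}: X(p)=True p=True
s_5={p,q,r}: X(p)=False p=True
s_6={r}: X(p)=False p=False
F(X(p)) holds; first witness at position 1.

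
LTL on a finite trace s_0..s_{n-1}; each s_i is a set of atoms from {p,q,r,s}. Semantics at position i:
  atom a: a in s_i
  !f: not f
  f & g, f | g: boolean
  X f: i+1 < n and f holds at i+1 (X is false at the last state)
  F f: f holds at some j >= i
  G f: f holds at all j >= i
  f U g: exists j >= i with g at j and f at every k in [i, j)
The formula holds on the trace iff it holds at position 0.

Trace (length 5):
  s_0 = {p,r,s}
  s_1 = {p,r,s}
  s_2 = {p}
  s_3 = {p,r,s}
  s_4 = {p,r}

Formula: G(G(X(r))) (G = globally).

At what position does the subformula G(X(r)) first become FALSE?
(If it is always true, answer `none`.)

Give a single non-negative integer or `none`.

Answer: 0

Derivation:
s_0={p,r,s}: G(X(r))=False X(r)=True r=True
s_1={p,r,s}: G(X(r))=False X(r)=False r=True
s_2={p}: G(X(r))=False X(r)=True r=False
s_3={p,r,s}: G(X(r))=False X(r)=True r=True
s_4={p,r}: G(X(r))=False X(r)=False r=True
G(G(X(r))) holds globally = False
First violation at position 0.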